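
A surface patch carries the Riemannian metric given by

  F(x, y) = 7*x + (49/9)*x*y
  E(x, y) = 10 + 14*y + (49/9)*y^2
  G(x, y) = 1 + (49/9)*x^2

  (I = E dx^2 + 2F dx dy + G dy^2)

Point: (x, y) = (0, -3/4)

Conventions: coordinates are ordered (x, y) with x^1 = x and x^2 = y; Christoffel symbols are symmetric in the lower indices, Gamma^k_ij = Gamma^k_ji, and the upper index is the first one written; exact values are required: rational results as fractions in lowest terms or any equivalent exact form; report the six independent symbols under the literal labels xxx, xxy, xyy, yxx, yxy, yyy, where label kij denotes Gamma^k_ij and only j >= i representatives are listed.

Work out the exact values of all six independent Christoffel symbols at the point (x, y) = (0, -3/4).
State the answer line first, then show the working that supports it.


Answer: Gamma_xxx = 0, Gamma_xxy = 140/123, Gamma_xyy = 0, Gamma_yxx = 0, Gamma_yxy = 0, Gamma_yyy = 0

E = 41/16, F = 0, G = 1 at the point
E_x = 0, E_y = 35/6, F_x = 35/12, F_y = 0, G_x = 0, G_y = 0
EG - F^2 = 41/16;  g^inv = (16/41) * [[1, 0], [0, 41/16]]
first-kind symbols [ij,l] = (1/2)(d_i g_jl + d_j g_il - d_l g_ij): [xx,x] = E_x/2 = 0, [xx,y] = F_x - E_y/2 = 0, [xy,x] = E_y/2 = 35/12, [xy,y] = G_x/2 = 0, [yy,x] = F_y - G_x/2 = 0, [yy,y] = G_y/2 = 0
Gamma^x_ij = (G*[ij,x] - F*[ij,y])/(EG - F^2), Gamma^y_ij = (E*[ij,y] - F*[ij,x])/(EG - F^2)


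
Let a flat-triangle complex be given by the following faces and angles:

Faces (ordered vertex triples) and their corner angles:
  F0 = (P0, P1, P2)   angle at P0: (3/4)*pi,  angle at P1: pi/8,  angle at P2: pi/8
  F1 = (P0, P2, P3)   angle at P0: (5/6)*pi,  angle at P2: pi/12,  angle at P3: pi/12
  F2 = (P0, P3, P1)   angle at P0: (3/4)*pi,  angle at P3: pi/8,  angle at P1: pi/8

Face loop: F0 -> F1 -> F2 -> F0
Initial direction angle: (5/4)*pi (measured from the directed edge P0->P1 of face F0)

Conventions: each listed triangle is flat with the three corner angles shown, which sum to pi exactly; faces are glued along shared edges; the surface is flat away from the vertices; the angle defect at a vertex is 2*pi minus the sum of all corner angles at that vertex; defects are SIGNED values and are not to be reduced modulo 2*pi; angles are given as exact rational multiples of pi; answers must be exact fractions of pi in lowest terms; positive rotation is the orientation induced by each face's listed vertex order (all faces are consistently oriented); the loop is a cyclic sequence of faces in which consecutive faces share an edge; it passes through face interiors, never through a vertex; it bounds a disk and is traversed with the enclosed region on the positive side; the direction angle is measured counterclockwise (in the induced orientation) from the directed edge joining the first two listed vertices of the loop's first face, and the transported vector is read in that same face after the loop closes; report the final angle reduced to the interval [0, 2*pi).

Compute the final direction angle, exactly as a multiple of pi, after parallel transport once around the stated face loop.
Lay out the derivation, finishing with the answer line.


enclosed vertex P0: corner angles sum to (7/3)*pi, defect = 2*pi - (7/3)*pi = -pi/3
adding the enclosed defects to the starting angle (mod 2*pi, induced orientation) gives the holonomy
final angle = (5/4)*pi - pi/3 = (11/12)*pi (mod 2*pi)

Answer: final direction angle = (11/12)*pi


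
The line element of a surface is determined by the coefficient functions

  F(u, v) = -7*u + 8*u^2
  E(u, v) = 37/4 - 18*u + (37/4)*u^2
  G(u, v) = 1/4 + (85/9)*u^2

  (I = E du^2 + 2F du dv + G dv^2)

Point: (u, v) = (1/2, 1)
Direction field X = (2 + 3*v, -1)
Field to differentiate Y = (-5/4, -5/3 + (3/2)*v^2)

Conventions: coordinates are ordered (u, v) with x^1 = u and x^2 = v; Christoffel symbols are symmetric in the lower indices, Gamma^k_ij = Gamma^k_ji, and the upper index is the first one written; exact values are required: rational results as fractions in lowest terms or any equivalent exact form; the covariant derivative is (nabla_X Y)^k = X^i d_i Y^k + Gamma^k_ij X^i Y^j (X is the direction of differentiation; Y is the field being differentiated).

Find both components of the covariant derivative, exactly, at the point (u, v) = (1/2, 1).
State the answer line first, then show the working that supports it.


Answer: (nabla_X Y)^u = 978515/69066, (nabla_X Y)^v = 53701/15348

E = 41/16, F = -3/2, G = 47/18 at the point
E_u = -35/4, E_v = 0, F_u = 1, F_v = 0, G_u = 85/9, G_v = 0
EG - F^2 = 1279/288;  g^inv = (288/1279) * [[47/18, 3/2], [3/2, 41/16]]
first-kind symbols [ij,l] = (1/2)(d_i g_jl + d_j g_il - d_l g_ij): [uu,u] = E_u/2 = -35/8, [uu,v] = F_u - E_v/2 = 1, [uv,u] = E_v/2 = 0, [uv,v] = G_u/2 = 85/18, [vv,u] = F_v - G_u/2 = -85/18, [vv,v] = G_v/2 = 0
Gamma^u_ij = (G*[ij,u] - F*[ij,v])/(EG - F^2), Gamma^v_ij = (E*[ij,v] - F*[ij,u])/(EG - F^2)
Gamma_uuu = -2858/1279, Gamma_uuv = 2040/1279, Gamma_uvv = -31960/11511, Gamma_vuu = -1152/1279, Gamma_vuv = 3485/1279, Gamma_vvv = -2040/1279
X = (5, -1), Y = (-5/4, -1/6) at the point


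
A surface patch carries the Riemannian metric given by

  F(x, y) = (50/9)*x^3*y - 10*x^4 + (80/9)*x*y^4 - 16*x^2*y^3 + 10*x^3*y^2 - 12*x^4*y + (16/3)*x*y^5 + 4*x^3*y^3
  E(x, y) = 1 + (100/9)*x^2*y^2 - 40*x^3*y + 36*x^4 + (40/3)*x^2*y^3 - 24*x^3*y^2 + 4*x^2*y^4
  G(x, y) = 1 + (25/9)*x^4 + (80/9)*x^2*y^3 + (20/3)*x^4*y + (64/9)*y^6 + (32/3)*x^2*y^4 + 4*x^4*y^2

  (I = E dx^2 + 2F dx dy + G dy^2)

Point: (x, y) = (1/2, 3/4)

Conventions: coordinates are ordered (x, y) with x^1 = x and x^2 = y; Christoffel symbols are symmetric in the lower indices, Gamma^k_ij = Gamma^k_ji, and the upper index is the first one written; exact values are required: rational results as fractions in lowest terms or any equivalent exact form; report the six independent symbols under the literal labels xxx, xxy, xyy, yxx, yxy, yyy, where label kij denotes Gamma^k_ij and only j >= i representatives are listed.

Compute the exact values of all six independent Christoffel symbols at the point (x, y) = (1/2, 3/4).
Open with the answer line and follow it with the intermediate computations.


Answer: Gamma_xxx = -1710/10993, Gamma_xxy = 2280/10993, Gamma_xyy = 3600/10993, Gamma_yxx = -10488/10993, Gamma_yxy = 13984/10993, Gamma_yyy = 22080/10993

E = 281/256, F = 115/192, G = 673/144 at the point
E_x = -95/64, E_y = 95/48, F_x = -57/16, F_y = 1099/144, G_x = 437/36, G_y = 115/6
EG - F^2 = 10993/2304;  g^inv = (2304/10993) * [[673/144, -115/192], [-115/192, 281/256]]
first-kind symbols [ij,l] = (1/2)(d_i g_jl + d_j g_il - d_l g_ij): [xx,x] = E_x/2 = -95/128, [xx,y] = F_x - E_y/2 = -437/96, [xy,x] = E_y/2 = 95/96, [xy,y] = G_x/2 = 437/72, [yy,x] = F_y - G_x/2 = 25/16, [yy,y] = G_y/2 = 115/12
Gamma^x_ij = (G*[ij,x] - F*[ij,y])/(EG - F^2), Gamma^y_ij = (E*[ij,y] - F*[ij,x])/(EG - F^2)


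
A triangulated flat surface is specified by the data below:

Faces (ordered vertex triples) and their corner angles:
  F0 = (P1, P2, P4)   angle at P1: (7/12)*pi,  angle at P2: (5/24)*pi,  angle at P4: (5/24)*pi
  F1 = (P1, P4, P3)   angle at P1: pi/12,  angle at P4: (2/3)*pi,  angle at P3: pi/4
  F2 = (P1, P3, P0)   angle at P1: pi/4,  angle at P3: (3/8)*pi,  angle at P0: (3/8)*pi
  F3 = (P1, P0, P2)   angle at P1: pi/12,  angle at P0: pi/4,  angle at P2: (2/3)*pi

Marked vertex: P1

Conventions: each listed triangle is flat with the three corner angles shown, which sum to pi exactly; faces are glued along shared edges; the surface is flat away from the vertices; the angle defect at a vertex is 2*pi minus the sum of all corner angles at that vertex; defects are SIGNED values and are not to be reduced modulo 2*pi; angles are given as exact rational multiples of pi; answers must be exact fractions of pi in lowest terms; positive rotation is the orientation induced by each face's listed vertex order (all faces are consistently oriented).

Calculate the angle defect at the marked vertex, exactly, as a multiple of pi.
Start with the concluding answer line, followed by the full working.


Answer: defect(P1) = pi

Sum of corner angles at P1: pi
defect = 2*pi - pi


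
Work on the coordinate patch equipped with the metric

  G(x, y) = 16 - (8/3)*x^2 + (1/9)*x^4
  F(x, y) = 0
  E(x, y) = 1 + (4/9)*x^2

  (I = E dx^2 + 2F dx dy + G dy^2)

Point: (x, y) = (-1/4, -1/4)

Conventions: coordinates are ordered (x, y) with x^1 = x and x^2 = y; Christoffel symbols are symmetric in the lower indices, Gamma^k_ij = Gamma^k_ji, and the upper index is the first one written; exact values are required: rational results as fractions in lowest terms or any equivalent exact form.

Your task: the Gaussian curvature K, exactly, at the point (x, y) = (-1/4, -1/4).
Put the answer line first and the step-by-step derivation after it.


Answer: K = 41472/261479

E = 37/36, F = 0, G = 36481/2304, EG - F^2 = 1349797/82944 at the point
E_x = -2/9, E_y = 0, F_x = 0, F_y = 0, G_x = 191/144, G_y = 0
E_yy = 0, F_xy = 0, G_xx = -21/4
Compute both Brioschi determinants and normalise by (EG - F^2)^2.
M1 = [[-E_yy/2 + F_xy - G_xx/2, E_x/2, F_x - E_y/2], [F_y - G_x/2, E, F], [G_y/2, F, G]] = [[21/8, -1/9, 0], [-191/288, 37/36, 0], [0, 0, 36481/2304]]; det M1 = 124071881/2985984
M2 = [[0, E_y/2, G_x/2], [E_y/2, E, F], [G_x/2, F, G]] = [[0, 0, 191/288], [0, 37/36, 0], [191/288, 0, 36481/2304]]; det M2 = -1349797/2985984
det M1 - det M2 = 6967871/165888; K = 6967871/165888 / (1349797/82944)^2 = 41472/261479


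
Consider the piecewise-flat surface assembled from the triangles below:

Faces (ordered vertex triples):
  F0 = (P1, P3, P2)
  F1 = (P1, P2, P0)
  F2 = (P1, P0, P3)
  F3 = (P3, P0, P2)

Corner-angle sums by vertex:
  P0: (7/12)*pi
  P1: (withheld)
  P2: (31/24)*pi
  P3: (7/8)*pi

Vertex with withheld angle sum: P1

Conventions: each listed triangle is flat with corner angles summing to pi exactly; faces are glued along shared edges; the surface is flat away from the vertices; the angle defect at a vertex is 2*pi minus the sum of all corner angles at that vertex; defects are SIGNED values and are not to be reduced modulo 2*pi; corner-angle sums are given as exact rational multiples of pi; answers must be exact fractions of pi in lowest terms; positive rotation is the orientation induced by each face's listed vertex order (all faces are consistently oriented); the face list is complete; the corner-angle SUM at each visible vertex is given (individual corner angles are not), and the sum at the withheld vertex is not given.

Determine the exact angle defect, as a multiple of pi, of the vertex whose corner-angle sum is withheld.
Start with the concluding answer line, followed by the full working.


Answer: defect(P1) = (3/4)*pi

V = 4, E = 6, F = 4; chi = V - E + F = 2
Gauss-Bonnet: total defect = 2*pi*chi = 4*pi; visible defects sum to (13/4)*pi


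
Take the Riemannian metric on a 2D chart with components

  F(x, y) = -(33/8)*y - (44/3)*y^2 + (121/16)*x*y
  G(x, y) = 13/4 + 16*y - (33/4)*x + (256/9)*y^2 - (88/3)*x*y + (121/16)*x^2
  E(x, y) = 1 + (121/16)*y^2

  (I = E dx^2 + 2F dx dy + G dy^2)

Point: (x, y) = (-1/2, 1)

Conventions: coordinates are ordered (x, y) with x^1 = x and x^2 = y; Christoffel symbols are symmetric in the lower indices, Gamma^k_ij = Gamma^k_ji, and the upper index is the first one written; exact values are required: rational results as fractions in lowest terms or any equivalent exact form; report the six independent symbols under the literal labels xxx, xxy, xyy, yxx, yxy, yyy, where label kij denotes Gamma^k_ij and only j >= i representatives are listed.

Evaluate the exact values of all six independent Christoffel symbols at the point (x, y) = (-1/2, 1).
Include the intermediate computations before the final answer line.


E = 137/16, F = -2167/96, G = 39385/576 at the point
E_x = 0, E_y = 121/8, F_x = 121/16, F_y = -3575/96, G_x = -2167/48, G_y = 788/9
EG - F^2 = 43741/576;  g^inv = (576/43741) * [[39385/576, 2167/96], [2167/96, 137/16]]
first-kind symbols [ij,l] = (1/2)(d_i g_jl + d_j g_il - d_l g_ij): [xx,x] = E_x/2 = 0, [xx,y] = F_x - E_y/2 = 0, [xy,x] = E_y/2 = 121/16, [xy,y] = G_x/2 = -2167/96, [yy,x] = F_y - G_x/2 = -44/3, [yy,y] = G_y/2 = 394/9
Gamma^x_ij = (G*[ij,x] - F*[ij,y])/(EG - F^2), Gamma^y_ij = (E*[ij,y] - F*[ij,x])/(EG - F^2)

Answer: Gamma_xxx = 0, Gamma_xxy = 4356/43741, Gamma_xyy = -8448/43741, Gamma_yxx = 0, Gamma_yxy = -13002/43741, Gamma_yyy = 25216/43741


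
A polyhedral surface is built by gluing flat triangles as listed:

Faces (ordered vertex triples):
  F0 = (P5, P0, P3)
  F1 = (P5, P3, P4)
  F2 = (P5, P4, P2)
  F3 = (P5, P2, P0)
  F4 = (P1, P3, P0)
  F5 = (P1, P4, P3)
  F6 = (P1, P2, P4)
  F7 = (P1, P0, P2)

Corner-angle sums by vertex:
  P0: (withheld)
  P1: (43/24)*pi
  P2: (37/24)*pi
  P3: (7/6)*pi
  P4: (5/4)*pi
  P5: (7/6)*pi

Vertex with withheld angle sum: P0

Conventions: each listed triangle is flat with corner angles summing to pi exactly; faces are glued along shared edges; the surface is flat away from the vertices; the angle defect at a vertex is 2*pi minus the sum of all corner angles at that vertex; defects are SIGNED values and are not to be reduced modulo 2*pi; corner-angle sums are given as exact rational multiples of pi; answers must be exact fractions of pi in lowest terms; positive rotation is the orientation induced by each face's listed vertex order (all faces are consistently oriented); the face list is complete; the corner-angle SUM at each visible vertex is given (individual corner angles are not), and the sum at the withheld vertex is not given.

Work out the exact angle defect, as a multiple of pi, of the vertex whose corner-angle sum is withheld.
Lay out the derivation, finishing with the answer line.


V = 6, E = 12, F = 8; chi = V - E + F = 2
Gauss-Bonnet: total defect = 2*pi*chi = 4*pi; visible defects sum to (37/12)*pi

Answer: defect(P0) = (11/12)*pi


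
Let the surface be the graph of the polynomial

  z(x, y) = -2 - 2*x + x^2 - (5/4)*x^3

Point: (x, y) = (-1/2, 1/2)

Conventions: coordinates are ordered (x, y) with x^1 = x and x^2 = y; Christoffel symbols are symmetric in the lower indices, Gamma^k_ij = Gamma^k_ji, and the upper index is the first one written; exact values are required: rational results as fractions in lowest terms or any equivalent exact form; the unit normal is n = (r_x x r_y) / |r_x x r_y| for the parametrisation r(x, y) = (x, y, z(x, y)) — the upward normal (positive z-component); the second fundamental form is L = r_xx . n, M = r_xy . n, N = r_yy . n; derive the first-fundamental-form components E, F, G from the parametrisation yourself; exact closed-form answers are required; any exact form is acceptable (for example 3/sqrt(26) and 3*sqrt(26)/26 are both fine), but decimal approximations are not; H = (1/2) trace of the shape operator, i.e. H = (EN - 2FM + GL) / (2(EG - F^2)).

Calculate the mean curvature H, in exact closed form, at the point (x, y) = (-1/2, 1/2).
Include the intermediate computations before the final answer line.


z_x = -63/16, z_y = 0, z_xx = 23/4, z_xy = 0, z_yy = 0
E = 4225/256, F = 0, G = 1; answer radicand W^2 = 4225/256
unnormalised second-form numerators: l = 23/4, m = 0, n = 0; L = l/sqrt(4225/256), and similarly M = m/sqrt(W^2), N = n/sqrt(W^2)
H = (E*n - 2*F*m + G*l) / (2*(EG - F^2)*sqrt(W^2)); E*n - 2*F*m + G*l = 23/4, EG - F^2 = 4225/256, so H = (736/4225)/sqrt(4225/256)

Answer: H = 11776/274625


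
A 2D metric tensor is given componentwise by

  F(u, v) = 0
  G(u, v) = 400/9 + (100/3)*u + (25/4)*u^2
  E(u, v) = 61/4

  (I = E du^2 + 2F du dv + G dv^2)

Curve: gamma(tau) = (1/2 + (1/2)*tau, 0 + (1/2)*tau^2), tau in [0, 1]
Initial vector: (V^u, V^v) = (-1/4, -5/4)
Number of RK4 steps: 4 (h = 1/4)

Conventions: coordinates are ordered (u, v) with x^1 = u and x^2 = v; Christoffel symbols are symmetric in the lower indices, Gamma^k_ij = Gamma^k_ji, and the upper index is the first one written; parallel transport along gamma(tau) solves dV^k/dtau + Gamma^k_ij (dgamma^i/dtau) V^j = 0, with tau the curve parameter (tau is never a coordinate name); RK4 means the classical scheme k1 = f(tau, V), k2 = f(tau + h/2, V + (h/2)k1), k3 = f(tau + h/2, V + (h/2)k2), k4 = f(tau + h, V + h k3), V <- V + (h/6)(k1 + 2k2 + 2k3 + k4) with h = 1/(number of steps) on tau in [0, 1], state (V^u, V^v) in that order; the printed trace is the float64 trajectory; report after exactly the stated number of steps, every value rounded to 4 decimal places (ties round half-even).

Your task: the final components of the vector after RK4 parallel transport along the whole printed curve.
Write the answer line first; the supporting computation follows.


Answer: V^u = -1.0347, V^v = -0.9912

gamma'(tau) = (1/2, tau); f(tau, V)^k = -Gamma^k_ij(gamma(tau)) gamma'^i(tau) V^j; h = 1/4; intermediate values shown to 6 dp
curve data and Christoffel symbols at the stage parameters:
  tau = 0.000000: gamma = (0.500000, 0.000000), gamma' = (0.500000, 0.000000); Gamma_uuu = 0.000000, Gamma_uuv = 0.000000, Gamma_uvv = -1.297814, Gamma_vuu = 0.000000, Gamma_vuv = 0.315789, Gamma_vvv = 0.000000
  tau = 0.125000: gamma = (0.562500, 0.007812), gamma' = (0.500000, 0.125000); Gamma_uuu = 0.000000, Gamma_uuv = 0.000000, Gamma_uvv = -1.323429, Gamma_vuu = 0.000000, Gamma_vuv = 0.309677, Gamma_vvv = 0.000000
  tau = 0.250000: gamma = (0.625000, 0.031250), gamma' = (0.500000, 0.250000); Gamma_uuu = 0.000000, Gamma_uuv = 0.000000, Gamma_uvv = -1.349044, Gamma_vuu = 0.000000, Gamma_vuv = 0.303797, Gamma_vvv = 0.000000
  tau = 0.375000: gamma = (0.687500, 0.070312), gamma' = (0.500000, 0.375000); Gamma_uuu = 0.000000, Gamma_uuv = 0.000000, Gamma_uvv = -1.374658, Gamma_vuu = 0.000000, Gamma_vuv = 0.298137, Gamma_vvv = 0.000000
  tau = 0.500000: gamma = (0.750000, 0.125000), gamma' = (0.500000, 0.500000); Gamma_uuu = 0.000000, Gamma_uuv = 0.000000, Gamma_uvv = -1.400273, Gamma_vuu = 0.000000, Gamma_vuv = 0.292683, Gamma_vvv = 0.000000
  tau = 0.625000: gamma = (0.812500, 0.195312), gamma' = (0.500000, 0.625000); Gamma_uuu = 0.000000, Gamma_uuv = 0.000000, Gamma_uvv = -1.425888, Gamma_vuu = 0.000000, Gamma_vuv = 0.287425, Gamma_vvv = 0.000000
  tau = 0.750000: gamma = (0.875000, 0.281250), gamma' = (0.500000, 0.750000); Gamma_uuu = 0.000000, Gamma_uuv = 0.000000, Gamma_uvv = -1.451503, Gamma_vuu = 0.000000, Gamma_vuv = 0.282353, Gamma_vvv = 0.000000
  tau = 0.875000: gamma = (0.937500, 0.382812), gamma' = (0.500000, 0.875000); Gamma_uuu = 0.000000, Gamma_uuv = 0.000000, Gamma_uvv = -1.477117, Gamma_vuu = 0.000000, Gamma_vuv = 0.277457, Gamma_vvv = 0.000000
  tau = 1.000000: gamma = (1.000000, 0.500000), gamma' = (0.500000, 1.000000); Gamma_uuu = 0.000000, Gamma_uuv = 0.000000, Gamma_uvv = -1.502732, Gamma_vuu = 0.000000, Gamma_vuv = 0.272727, Gamma_vvv = 0.000000
step 0: V^u = -0.2500, V^v = -1.2500
step 1: k1 = (0.000000, 0.197368), k2 = (-0.202704, 0.199406), k3 = (-0.202662, 0.200347), k4 = (-0.404684, 0.205101); V <- V + (h/6)(k1 + 2k2 + 2k3 + k4): V^u = -0.3006, V^v = -1.1999
step 2: k1 = (-0.404685, 0.205100), k2 = (-0.605338, 0.214316), k3 = (-0.604744, 0.216948), k4 = (-0.802133, 0.233782); V <- V + (h/6)(k1 + 2k2 + 2k3 + k4): V^u = -0.4518, V^v = -1.1457
step 3: k1 = (-0.802141, 0.233774), k2 = (-0.994976, 0.259619), k3 = (-0.992097, 0.263485), k4 = (-1.175523, 0.300636); V <- V + (h/6)(k1 + 2k2 + 2k3 + k4): V^u = -0.6998, V^v = -1.0798
step 4: k1 = (-1.175536, 0.300631), k2 = (-1.347091, 0.350148), k3 = (-1.339091, 0.354495), k4 = (-1.489522, 0.417310); V <- V + (h/6)(k1 + 2k2 + 2k3 + k4): V^u = -1.0347, V^v = -0.9912


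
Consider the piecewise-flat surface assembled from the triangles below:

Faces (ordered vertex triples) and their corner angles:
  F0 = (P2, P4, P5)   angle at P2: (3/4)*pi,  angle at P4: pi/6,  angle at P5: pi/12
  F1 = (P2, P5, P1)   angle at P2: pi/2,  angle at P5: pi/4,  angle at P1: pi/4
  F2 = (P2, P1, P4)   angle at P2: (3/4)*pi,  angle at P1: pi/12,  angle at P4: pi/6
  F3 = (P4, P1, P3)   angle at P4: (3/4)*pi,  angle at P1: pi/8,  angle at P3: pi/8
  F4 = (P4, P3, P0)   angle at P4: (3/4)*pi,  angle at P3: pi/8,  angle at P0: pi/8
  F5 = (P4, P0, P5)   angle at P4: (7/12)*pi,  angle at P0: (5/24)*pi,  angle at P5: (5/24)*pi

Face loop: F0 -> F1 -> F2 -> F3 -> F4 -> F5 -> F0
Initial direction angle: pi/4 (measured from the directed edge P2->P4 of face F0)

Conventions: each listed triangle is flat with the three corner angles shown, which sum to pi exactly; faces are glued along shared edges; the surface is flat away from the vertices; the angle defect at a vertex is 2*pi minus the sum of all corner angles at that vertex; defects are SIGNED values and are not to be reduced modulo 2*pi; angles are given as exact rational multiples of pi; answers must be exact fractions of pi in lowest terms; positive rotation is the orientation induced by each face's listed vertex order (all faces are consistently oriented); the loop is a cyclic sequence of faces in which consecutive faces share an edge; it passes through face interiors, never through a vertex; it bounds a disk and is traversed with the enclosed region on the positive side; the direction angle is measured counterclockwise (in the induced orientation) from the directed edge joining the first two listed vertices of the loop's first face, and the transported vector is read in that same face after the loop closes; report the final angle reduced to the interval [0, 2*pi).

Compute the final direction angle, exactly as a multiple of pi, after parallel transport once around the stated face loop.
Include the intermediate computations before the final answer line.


enclosed vertex P2: corner angles sum to 2*pi, defect = 2*pi - 2*pi = 0
enclosed vertex P4: corner angles sum to (29/12)*pi, defect = 2*pi - (29/12)*pi = (-5/12)*pi
final direction = starting direction + enclosed defect total, reduced mod 2*pi (induced orientation)
final angle = pi/4 - (5/12)*pi = (11/6)*pi (mod 2*pi)

Answer: final direction angle = (11/6)*pi


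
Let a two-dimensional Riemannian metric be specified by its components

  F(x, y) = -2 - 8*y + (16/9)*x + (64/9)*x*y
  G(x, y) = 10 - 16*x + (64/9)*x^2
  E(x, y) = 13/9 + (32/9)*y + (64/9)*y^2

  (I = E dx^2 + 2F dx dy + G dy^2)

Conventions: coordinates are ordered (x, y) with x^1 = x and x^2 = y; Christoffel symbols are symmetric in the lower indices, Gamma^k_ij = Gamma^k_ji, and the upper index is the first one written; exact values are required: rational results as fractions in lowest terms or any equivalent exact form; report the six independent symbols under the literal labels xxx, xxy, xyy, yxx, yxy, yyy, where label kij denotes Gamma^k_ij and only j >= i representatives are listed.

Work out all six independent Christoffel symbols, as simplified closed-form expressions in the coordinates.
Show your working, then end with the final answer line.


E = 13/9 + (32/9)*y + (64/9)*y^2; F = -2 - 8*y + (16/9)*x + (64/9)*x*y; G = 10 - 16*x + (64/9)*x^2
Gamma^k_ij = (1/2) g^{kl} (d_i g_jl + d_j g_il - d_l g_ij), with g^inv = (1/(EG-F^2)) [[G, -F], [-F, E]]
first partials: E_x = 0, E_y = 32/9 + (128/9)*y, F_x = 16/9 + (64/9)*y, F_y = -8 + (64/9)*x, G_x = -16 + (128/9)*x, G_y = 0
D = EG - F^2 = 94/9 + (32/9)*y - 16*x + (64/9)*y^2 + (64/9)*x^2
expanded: Gamma^x_xx = (G E_x - 2F F_x + F E_y)/(2D), Gamma^x_xy = (G E_y - F G_x)/(2D), Gamma^x_yy = (2G F_y - G G_x - F G_y)/(2D), Gamma^y_xx = (2E F_x - E E_y - F E_x)/(2D), Gamma^y_xy = (E G_x - F E_y)/(2D), Gamma^y_yy = (E G_y - 2F F_y + F G_x)/(2D); substitute and cancel common factors

Answer: Gamma_xxx = 0, Gamma_xxy = (32*y + 8)/(32*x^2 - 72*x + 32*y^2 + 16*y + 47), Gamma_xyy = 0, Gamma_yxx = 0, Gamma_yxy = (32*x - 36)/(32*x^2 - 72*x + 32*y^2 + 16*y + 47), Gamma_yyy = 0


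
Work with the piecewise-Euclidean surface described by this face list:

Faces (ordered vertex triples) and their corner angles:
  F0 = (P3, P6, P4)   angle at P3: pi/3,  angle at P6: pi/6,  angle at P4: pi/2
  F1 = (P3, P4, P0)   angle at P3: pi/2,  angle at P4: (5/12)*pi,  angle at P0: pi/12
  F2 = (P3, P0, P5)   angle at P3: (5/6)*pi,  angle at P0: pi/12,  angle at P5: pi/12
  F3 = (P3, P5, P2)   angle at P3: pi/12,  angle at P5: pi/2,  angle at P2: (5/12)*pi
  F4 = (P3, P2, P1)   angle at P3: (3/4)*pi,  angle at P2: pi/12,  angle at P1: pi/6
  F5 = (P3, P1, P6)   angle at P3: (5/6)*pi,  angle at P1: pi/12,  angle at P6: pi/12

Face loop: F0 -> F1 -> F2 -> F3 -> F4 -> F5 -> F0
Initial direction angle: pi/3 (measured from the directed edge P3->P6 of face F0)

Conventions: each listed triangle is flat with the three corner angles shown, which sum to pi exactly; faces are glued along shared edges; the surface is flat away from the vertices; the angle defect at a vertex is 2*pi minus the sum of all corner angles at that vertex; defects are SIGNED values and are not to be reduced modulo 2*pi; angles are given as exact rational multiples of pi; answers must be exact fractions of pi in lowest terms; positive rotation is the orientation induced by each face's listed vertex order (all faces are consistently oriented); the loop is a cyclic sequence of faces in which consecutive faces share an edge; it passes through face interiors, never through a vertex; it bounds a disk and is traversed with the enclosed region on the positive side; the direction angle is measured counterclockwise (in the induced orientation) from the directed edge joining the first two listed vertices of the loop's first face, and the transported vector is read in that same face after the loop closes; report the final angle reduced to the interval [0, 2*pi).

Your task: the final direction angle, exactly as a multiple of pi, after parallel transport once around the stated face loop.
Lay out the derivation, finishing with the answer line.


enclosed vertex P3: corner angles sum to (10/3)*pi, defect = 2*pi - (10/3)*pi = (-4/3)*pi
the rotation equals the total enclosed defect, so the final angle is initial + defects (mod 2*pi)
final angle = pi/3 - (4/3)*pi = pi (mod 2*pi)

Answer: final direction angle = pi


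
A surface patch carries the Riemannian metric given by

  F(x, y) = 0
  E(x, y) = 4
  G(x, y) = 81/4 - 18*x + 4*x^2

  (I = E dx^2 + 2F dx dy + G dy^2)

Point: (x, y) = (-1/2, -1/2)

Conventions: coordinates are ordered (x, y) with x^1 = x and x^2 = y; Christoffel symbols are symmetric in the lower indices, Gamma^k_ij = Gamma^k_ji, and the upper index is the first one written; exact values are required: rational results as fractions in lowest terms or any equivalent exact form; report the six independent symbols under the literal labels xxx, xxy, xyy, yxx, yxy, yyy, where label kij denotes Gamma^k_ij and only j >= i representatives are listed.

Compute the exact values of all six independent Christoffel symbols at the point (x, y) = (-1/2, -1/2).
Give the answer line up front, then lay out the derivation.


Answer: Gamma_xxx = 0, Gamma_xxy = 0, Gamma_xyy = 11/4, Gamma_yxx = 0, Gamma_yxy = -4/11, Gamma_yyy = 0

E = 4, F = 0, G = 121/4 at the point
E_x = 0, E_y = 0, F_x = 0, F_y = 0, G_x = -22, G_y = 0
EG - F^2 = 121;  g^inv = (1/121) * [[121/4, 0], [0, 4]]
first-kind symbols [ij,l] = (1/2)(d_i g_jl + d_j g_il - d_l g_ij): [xx,x] = E_x/2 = 0, [xx,y] = F_x - E_y/2 = 0, [xy,x] = E_y/2 = 0, [xy,y] = G_x/2 = -11, [yy,x] = F_y - G_x/2 = 11, [yy,y] = G_y/2 = 0
Gamma^x_ij = (G*[ij,x] - F*[ij,y])/(EG - F^2), Gamma^y_ij = (E*[ij,y] - F*[ij,x])/(EG - F^2)


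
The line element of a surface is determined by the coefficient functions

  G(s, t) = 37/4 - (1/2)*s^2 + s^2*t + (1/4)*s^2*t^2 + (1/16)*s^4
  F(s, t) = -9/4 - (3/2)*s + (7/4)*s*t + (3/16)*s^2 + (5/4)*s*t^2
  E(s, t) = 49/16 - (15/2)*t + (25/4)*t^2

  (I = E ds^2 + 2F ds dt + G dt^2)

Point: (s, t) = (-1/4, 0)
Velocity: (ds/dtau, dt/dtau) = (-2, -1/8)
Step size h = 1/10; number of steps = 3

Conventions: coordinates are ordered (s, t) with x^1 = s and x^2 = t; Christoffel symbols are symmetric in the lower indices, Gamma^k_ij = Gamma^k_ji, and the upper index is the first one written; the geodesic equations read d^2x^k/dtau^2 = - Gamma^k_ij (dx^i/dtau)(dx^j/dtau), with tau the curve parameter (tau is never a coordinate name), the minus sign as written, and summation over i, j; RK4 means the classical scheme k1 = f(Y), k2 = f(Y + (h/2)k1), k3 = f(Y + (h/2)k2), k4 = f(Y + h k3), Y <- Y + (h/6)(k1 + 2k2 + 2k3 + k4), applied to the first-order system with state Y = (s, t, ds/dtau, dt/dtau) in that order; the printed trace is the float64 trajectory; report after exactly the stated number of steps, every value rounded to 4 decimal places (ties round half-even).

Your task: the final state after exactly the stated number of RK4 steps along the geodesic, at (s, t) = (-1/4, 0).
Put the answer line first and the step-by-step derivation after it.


Answer: s = -0.8233, t = -0.0752, ds/dtau = -1.7552, dt/dtau = -0.3662

f(Y) = (ds/dtau, dt/dtau, -Gamma^s_ij Y'^i Y'^j, -Gamma^t_ij Y'^i Y'^j) with the Gammas evaluated at the stage position; h = 0.100000; intermediate values shown to 6 dp
step 0: s = -0.2500, t = 0.0000, ds/dtau = -2.0000, dt/dtau = -0.1250
step 1:
  k1: at (s, t) = (-0.250000, 0.000000), (ds/dtau, dt/dtau) = (-2.000000, -0.125000); Gamma_sss = 0.162257, Gamma_sst = -1.386918, Gamma_stt = -0.206348, Gamma_tss = 0.266686, Gamma_tst = -0.266967, Gamma_ttt = -0.038316; k1 = (-2.000000, -0.125000, 0.047655, -0.932663)
  k2: at (s, t) = (-0.350000, -0.006250), (ds/dtau, dt/dtau) = (-1.997617, -0.171633); Gamma_sss = 0.141920, Gamma_sst = -1.343927, Gamma_stt = -0.274548, Gamma_tss = 0.259871, Gamma_tst = -0.229674, Gamma_ttt = -0.044095; k2 = (-1.997617, -0.171633, 0.363308, -0.878219)
  k3: at (s, t) = (-0.349881, -0.008582), (ds/dtau, dt/dtau) = (-1.981835, -0.168911); Gamma_sss = 0.141602, Gamma_sst = -1.340397, Gamma_stt = -0.272259, Gamma_tss = 0.260952, Gamma_tst = -0.228768, Gamma_ttt = -0.043649; k3 = (-1.981835, -0.168911, 0.349006, -0.870525)
  k4: at (s, t) = (-0.448183, -0.016891), (ds/dtau, dt/dtau) = (-1.965099, -0.212053); Gamma_sss = 0.122691, Gamma_sst = -1.300630, Gamma_stt = -0.330080, Gamma_tss = 0.256391, Gamma_tst = -0.192995, Gamma_ttt = -0.044207; k4 = (-1.965099, -0.212053, 0.625015, -0.827251)
  Y <- Y + (h/6)(k1 + 2k2 + 2k3 + k4): s = -0.4487, t = -0.0170, ds/dtau = -1.9650, dt/dtau = -0.2126
step 2:
  k1: at (s, t) = (-0.448733, -0.016969), (ds/dtau, dt/dtau) = (-1.965045, -0.212623); Gamma_sss = 0.122584, Gamma_sst = -1.300378, Gamma_stt = -0.330351, Gamma_tss = 0.256383, Gamma_tst = -0.192787, Gamma_ttt = -0.044191; k1 = (-1.965045, -0.212623, 0.628222, -0.826902)
  k2: at (s, t) = (-0.546986, -0.027600), (ds/dtau, dt/dtau) = (-1.933634, -0.253968); Gamma_sss = 0.104536, Gamma_sst = -1.262834, Gamma_stt = -0.379117, Gamma_tss = 0.254006, Gamma_tst = -0.157584, Gamma_ttt = -0.039937; k2 = (-1.933634, -0.253968, 0.873908, -0.792365)
  k3: at (s, t) = (-0.545415, -0.029667), (ds/dtau, dt/dtau) = (-1.921350, -0.252242); Gamma_sss = 0.104541, Gamma_sst = -1.260449, Gamma_stt = -0.375580, Gamma_tss = 0.255114, Gamma_tst = -0.157296, Gamma_ttt = -0.039557; k3 = (-1.921350, -0.252242, 0.859716, -0.786792)
  k4: at (s, t) = (-0.640868, -0.042193), (ds/dtau, dt/dtau) = (-1.879073, -0.291303); Gamma_sss = 0.087663, Gamma_sst = -1.226399, Gamma_stt = -0.414321, Gamma_tss = 0.254919, Gamma_tst = -0.123416, Gamma_ttt = -0.031200; k4 = (-1.879073, -0.291303, 1.068239, -0.762338)
  Y <- Y + (h/6)(k1 + 2k2 + 2k3 + k4): s = -0.6413, t = -0.0422, ds/dtau = -1.8790, dt/dtau = -0.2917
step 3:
  k1: at (s, t) = (-0.641301, -0.042241), (ds/dtau, dt/dtau) = (-1.878983, -0.291749); Gamma_sss = 0.087589, Gamma_sst = -1.226266, Gamma_stt = -0.414497, Gamma_tss = 0.254916, Gamma_tst = -0.123268, Gamma_ttt = -0.031156; k1 = (-1.878983, -0.291749, 1.070501, -0.762200)
  k2: at (s, t) = (-0.735251, -0.056829), (ds/dtau, dt/dtau) = (-1.825458, -0.329859); Gamma_sss = 0.071426, Gamma_sst = -1.194944, Gamma_stt = -0.444577, Gamma_tss = 0.256893, Gamma_tst = -0.089953, Gamma_ttt = -0.019082; k2 = (-1.825458, -0.329859, 1.249417, -0.745638)
  k3: at (s, t) = (-0.732574, -0.058734), (ds/dtau, dt/dtau) = (-1.816512, -0.329031); Gamma_sss = 0.071620, Gamma_sst = -1.193113, Gamma_stt = -0.440502, Gamma_tss = 0.258008, Gamma_tst = -0.090067, Gamma_ttt = -0.019013; k3 = (-1.816512, -0.329031, 1.237586, -0.741631)
  k4: at (s, t) = (-0.822953, -0.075145), (ds/dtau, dt/dtau) = (-1.755225, -0.365912); Gamma_sss = 0.056297, Gamma_sst = -1.164875, Gamma_stt = -0.461943, Gamma_tss = 0.262186, Gamma_tst = -0.057739, Gamma_ttt = -0.004192; k4 = (-1.755225, -0.365912, 1.384712, -0.733018)
  Y <- Y + (h/6)(k1 + 2k2 + 2k3 + k4): s = -0.8233, t = -0.0752, ds/dtau = -1.7552, dt/dtau = -0.3662


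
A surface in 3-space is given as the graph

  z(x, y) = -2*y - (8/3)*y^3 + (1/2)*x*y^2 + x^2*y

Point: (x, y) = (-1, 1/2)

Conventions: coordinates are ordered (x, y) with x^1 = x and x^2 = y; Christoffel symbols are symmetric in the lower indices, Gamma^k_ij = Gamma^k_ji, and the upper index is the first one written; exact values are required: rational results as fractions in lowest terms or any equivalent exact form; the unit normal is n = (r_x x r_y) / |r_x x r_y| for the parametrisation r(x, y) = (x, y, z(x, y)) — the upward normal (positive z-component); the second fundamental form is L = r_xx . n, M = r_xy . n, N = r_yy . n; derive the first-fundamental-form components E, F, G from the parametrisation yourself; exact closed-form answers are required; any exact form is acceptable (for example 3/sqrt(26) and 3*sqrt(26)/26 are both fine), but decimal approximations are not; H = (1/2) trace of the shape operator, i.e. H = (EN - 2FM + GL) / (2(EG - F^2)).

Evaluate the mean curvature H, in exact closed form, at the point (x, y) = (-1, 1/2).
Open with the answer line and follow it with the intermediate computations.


Answer: H = 1676*sqrt(897)/804609

z_x = -7/8, z_y = -7/2, z_xx = 1, z_xy = -3/2, z_yy = -9
E = 113/64, F = 49/16, G = 53/4; answer radicand W^2 = 897/64
unnormalised second-form numerators: l = 1, m = -3/2, n = -9; L = l/sqrt(897/64), and similarly M = m/sqrt(W^2), N = n/sqrt(W^2)
H = (E*n - 2*F*m + G*l) / (2*(EG - F^2)*sqrt(W^2)); E*n - 2*F*m + G*l = 419/64, EG - F^2 = 897/64, so H = (419/1794)/sqrt(897/64)


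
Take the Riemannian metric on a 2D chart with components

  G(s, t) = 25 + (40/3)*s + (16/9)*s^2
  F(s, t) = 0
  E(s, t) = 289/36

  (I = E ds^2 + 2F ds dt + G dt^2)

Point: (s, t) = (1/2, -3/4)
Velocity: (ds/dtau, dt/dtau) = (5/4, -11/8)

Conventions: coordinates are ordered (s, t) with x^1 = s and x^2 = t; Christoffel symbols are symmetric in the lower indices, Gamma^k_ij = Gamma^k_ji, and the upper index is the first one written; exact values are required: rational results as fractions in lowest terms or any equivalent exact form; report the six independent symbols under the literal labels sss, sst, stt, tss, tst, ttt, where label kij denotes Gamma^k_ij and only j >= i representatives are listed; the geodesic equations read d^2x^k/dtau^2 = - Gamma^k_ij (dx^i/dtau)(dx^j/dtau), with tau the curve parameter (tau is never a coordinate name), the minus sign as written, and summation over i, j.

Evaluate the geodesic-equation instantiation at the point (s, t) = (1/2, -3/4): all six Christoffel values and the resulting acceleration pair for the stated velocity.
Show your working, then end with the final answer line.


E = 289/36, F = 0, G = 289/9 at the point
E_s = 0, E_t = 0, F_s = 0, F_t = 0, G_s = 136/9, G_t = 0
EG - F^2 = 83521/324;  g^inv = (324/83521) * [[289/9, 0], [0, 289/36]]
first-kind symbols [ij,l] = (1/2)(d_i g_jl + d_j g_il - d_l g_ij): [ss,s] = E_s/2 = 0, [ss,t] = F_s - E_t/2 = 0, [st,s] = E_t/2 = 0, [st,t] = G_s/2 = 68/9, [tt,s] = F_t - G_s/2 = -68/9, [tt,t] = G_t/2 = 0
Gamma^s_ij = (G*[ij,s] - F*[ij,t])/(EG - F^2), Gamma^t_ij = (E*[ij,t] - F*[ij,s])/(EG - F^2)
Gamma_sss = 0, Gamma_sst = 0, Gamma_stt = -16/17, Gamma_tss = 0, Gamma_tst = 4/17, Gamma_ttt = 0
d^2s/dtau^2 = -(Gamma_sss*(5/4)^2 + 2*Gamma_sst*(5/4)*(-11/8) + Gamma_stt*(-11/8)^2) = 121/68
d^2t/dtau^2 = -(Gamma_tss*(5/4)^2 + 2*Gamma_tst*(5/4)*(-11/8) + Gamma_ttt*(-11/8)^2) = 55/68

Answer: Gamma_sss = 0, Gamma_sst = 0, Gamma_stt = -16/17, Gamma_tss = 0, Gamma_tst = 4/17, Gamma_ttt = 0; accelerations (d^2s/dtau^2, d^2t/dtau^2) = (121/68, 55/68)


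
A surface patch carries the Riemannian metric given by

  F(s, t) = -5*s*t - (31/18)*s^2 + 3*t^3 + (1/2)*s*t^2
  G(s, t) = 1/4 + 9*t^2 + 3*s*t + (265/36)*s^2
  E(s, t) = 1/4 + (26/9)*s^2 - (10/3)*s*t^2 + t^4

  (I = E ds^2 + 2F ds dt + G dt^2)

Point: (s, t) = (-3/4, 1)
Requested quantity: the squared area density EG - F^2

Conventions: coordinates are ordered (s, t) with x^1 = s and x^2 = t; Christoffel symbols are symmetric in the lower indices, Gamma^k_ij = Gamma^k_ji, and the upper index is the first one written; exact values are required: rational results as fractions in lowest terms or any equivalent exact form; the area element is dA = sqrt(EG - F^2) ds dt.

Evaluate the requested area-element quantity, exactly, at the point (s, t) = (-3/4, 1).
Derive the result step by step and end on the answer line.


E = 43/8, F = 173/32, G = 713/64; EG - F^2 = 31389/1024

Answer: EG - F^2 = 31389/1024


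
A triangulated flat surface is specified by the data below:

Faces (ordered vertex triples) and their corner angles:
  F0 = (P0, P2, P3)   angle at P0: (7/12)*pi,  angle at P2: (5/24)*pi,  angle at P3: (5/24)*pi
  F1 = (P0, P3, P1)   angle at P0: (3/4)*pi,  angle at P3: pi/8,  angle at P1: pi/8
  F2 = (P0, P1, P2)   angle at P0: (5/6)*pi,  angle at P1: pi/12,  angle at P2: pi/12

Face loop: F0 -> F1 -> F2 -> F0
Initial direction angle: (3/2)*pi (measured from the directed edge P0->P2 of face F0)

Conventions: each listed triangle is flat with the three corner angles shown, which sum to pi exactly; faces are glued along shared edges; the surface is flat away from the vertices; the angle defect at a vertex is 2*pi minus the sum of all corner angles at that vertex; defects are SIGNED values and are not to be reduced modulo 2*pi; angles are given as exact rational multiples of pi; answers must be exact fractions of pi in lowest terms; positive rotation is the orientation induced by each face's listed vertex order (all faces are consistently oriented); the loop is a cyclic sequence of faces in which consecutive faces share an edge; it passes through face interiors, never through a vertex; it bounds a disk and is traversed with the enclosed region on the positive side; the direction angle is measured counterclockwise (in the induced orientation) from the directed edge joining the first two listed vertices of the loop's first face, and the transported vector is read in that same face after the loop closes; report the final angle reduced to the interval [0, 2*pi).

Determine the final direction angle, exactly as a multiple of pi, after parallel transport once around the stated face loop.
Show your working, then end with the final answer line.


enclosed vertex P0: corner angles sum to (13/6)*pi, defect = 2*pi - (13/6)*pi = -pi/6
final direction = starting direction + enclosed defect total, reduced mod 2*pi (induced orientation)
final angle = (3/2)*pi - pi/6 = (4/3)*pi (mod 2*pi)

Answer: final direction angle = (4/3)*pi


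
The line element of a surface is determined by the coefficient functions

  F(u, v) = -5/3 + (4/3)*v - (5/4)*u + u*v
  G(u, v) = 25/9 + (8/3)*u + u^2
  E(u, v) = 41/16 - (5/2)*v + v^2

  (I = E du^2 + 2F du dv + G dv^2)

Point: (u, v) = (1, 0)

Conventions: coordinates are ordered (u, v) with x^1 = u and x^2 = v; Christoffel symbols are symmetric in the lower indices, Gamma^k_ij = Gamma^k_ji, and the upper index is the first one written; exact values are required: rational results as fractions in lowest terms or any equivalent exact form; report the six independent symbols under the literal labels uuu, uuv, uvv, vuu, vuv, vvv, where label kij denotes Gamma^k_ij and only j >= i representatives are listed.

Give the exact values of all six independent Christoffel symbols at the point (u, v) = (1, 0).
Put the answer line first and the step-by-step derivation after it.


Answer: Gamma_uuu = 0, Gamma_uuv = -180/1153, Gamma_uvv = 0, Gamma_vuu = 0, Gamma_vuv = 336/1153, Gamma_vvv = 0

E = 41/16, F = -35/12, G = 58/9 at the point
E_u = 0, E_v = -5/2, F_u = -5/4, F_v = 7/3, G_u = 14/3, G_v = 0
EG - F^2 = 1153/144;  g^inv = (144/1153) * [[58/9, 35/12], [35/12, 41/16]]
first-kind symbols [ij,l] = (1/2)(d_i g_jl + d_j g_il - d_l g_ij): [uu,u] = E_u/2 = 0, [uu,v] = F_u - E_v/2 = 0, [uv,u] = E_v/2 = -5/4, [uv,v] = G_u/2 = 7/3, [vv,u] = F_v - G_u/2 = 0, [vv,v] = G_v/2 = 0
Gamma^u_ij = (G*[ij,u] - F*[ij,v])/(EG - F^2), Gamma^v_ij = (E*[ij,v] - F*[ij,u])/(EG - F^2)
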